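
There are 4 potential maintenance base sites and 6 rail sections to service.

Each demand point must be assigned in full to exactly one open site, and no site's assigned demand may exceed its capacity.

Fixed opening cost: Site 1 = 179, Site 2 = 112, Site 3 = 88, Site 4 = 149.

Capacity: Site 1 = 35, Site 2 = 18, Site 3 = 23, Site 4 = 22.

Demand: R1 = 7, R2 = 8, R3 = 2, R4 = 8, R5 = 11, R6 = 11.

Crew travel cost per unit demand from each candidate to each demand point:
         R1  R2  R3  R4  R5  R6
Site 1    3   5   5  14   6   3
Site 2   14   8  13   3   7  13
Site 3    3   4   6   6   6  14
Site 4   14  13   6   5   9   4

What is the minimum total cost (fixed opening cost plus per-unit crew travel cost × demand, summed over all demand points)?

477

Open {Site 1, Site 3}; cheapest assignment that respects the capacities:
  Site 1 (cap 35, load 31): R1, R3, R5, R6 — cost 7×3 + 2×5 + 11×6 + 11×3 = 130
  Site 3 (cap 23, load 16): R2, R4 — cost 8×4 + 8×6 = 80
  Shipping 210, fixed 267 → total 477.
  Any other capacity-feasible assignment to {Site 1, Site 3} ships for at least 210.
Compare {Site 1, Site 2}: its best feasible assignment gives total 509.
Compare {Site 1, Site 4}: its best feasible assignment gives total 549.
Every other set of open sites that can feasibly serve all demand totals ≥ 509 even under its best assignment. Minimum: 477.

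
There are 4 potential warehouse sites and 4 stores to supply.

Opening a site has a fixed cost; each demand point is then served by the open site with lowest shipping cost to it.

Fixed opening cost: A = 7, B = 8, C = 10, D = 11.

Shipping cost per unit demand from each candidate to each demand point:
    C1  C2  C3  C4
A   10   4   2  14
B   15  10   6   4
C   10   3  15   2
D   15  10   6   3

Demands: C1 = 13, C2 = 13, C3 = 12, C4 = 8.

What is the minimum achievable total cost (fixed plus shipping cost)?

226

Open {A, C}: assign each demand point to its cheapest open site.
  C1→A 13×10=130, C2→C 13×3=39, C3→A 12×2=24, C4→C 8×2=16
  shipping cost 209, fixed 17 → total 226.
Compare {A, B, C}: shipping cost 209 + fixed 25 = 234.
Compare {A, C, D}: shipping cost 209 + fixed 28 = 237.
Compare {A, B, C, D}: shipping cost 209 + fixed 36 = 245.
All other subsets cost ≥ 234. Minimum total cost: 226.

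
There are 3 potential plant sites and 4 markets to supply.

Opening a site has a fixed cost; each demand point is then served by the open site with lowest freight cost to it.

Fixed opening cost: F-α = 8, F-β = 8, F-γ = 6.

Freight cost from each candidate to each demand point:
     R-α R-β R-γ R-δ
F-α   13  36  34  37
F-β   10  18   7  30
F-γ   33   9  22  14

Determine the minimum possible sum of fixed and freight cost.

Open {F-β, F-γ}: assign each demand point to its cheapest open site.
  R-α→F-β 10, R-β→F-γ 9, R-γ→F-β 7, R-δ→F-γ 14
  freight cost 40, fixed 14 → total 54.
Compare {F-α, F-β, F-γ}: freight cost 40 + fixed 22 = 62.
Compare {F-α, F-γ}: freight cost 58 + fixed 14 = 72.
Compare {F-β}: freight cost 65 + fixed 8 = 73.
All other subsets cost ≥ 62. Minimum total cost: 54.

54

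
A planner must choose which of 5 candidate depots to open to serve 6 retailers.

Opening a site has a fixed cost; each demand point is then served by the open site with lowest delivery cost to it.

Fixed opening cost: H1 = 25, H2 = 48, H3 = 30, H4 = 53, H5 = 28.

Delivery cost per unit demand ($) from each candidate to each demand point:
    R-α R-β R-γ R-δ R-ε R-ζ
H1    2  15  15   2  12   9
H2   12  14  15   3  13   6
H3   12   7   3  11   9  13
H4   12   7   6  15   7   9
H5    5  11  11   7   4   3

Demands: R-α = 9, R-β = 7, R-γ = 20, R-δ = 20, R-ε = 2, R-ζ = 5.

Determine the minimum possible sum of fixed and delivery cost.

273

Open {H1, H3, H5}: assign each demand point to its cheapest open site.
  R-α→H1 9×2=18, R-β→H3 7×7=49, R-γ→H3 20×3=60, R-δ→H1 20×2=40, R-ε→H5 2×4=8, R-ζ→H5 5×3=15
  delivery cost 190, fixed 83 → total 273.
Compare {H1, H3}: delivery cost 230 + fixed 55 = 285.
Compare {H1, H2, H3}: delivery cost 215 + fixed 103 = 318.
Compare {H1, H2, H3, H5}: delivery cost 190 + fixed 131 = 321.
All other subsets cost ≥ 285. Minimum total cost: 273.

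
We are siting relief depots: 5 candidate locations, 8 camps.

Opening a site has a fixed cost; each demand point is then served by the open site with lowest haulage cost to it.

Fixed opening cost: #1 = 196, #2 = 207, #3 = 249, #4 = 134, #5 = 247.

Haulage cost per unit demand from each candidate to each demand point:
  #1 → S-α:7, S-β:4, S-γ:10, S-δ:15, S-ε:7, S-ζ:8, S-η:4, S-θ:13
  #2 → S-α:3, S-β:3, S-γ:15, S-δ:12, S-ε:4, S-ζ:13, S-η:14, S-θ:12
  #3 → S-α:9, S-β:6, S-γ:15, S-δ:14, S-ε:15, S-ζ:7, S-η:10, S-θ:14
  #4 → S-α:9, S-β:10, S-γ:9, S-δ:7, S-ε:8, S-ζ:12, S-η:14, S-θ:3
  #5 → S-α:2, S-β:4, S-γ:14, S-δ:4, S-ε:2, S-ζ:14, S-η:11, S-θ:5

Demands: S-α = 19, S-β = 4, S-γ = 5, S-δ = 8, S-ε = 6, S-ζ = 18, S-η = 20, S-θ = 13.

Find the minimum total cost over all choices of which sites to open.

Open {#1, #5}: assign each demand point to its cheapest open site.
  S-α→#5 19×2=38, S-β→#1 4×4=16, S-γ→#1 5×10=50, S-δ→#5 8×4=32, S-ε→#5 6×2=12, S-ζ→#1 18×8=144, S-η→#1 20×4=80, S-θ→#5 13×5=65
  haulage cost 437, fixed 443 → total 880.
Compare {#1, #4}: haulage cost 555 + fixed 330 = 885.
Compare {#1}: haulage cost 754 + fixed 196 = 950.
Compare {#5}: haulage cost 705 + fixed 247 = 952.
All other subsets cost ≥ 885. Minimum total cost: 880.

880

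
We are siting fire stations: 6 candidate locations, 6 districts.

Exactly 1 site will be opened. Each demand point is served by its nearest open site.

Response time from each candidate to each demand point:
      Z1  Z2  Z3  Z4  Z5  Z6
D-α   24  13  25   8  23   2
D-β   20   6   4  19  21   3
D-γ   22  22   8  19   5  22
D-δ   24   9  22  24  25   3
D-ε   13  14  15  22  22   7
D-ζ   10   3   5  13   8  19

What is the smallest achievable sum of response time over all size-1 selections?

58

Open {D-ζ}.
  Z1→D-ζ 10, Z2→D-ζ 3, Z3→D-ζ 5, Z4→D-ζ 13, Z5→D-ζ 8, Z6→D-ζ 19  ⇒ total 58.
Compare {D-β}: total 73.
Compare {D-ε}: total 93.
No size-1 selection does better; minimum is 58.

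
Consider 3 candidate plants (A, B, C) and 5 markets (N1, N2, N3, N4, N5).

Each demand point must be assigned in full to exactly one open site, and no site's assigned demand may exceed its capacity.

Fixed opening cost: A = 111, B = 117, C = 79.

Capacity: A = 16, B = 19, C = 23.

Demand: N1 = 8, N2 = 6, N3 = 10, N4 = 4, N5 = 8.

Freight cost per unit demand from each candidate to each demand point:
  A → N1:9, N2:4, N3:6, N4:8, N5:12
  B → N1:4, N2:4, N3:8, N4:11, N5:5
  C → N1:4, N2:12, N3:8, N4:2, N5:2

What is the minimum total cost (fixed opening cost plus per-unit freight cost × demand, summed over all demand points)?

Open {A, C}; cheapest assignment that respects the capacities:
  A (cap 16, load 16): N2, N3 — cost 6×4 + 10×6 = 84
  C (cap 23, load 20): N1, N4, N5 — cost 8×4 + 4×2 + 8×2 = 56
  Shipping 140, fixed 190 → total 330.
  Any other capacity-feasible assignment to {A, C} ships for at least 140.
Compare {B, C}: its best feasible assignment gives total 356.
Compare {A, B, C}: its best feasible assignment gives total 447.
Every other set of open sites that can feasibly serve all demand totals ≥ 356 even under its best assignment. Minimum: 330.

330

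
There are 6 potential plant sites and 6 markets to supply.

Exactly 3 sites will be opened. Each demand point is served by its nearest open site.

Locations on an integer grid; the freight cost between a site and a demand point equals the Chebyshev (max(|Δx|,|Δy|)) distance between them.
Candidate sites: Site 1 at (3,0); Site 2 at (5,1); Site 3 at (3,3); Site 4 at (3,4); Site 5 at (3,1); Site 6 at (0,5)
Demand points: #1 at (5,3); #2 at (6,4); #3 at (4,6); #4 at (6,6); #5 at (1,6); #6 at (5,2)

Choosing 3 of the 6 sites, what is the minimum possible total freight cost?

12

Open {Site 2, Site 4, Site 6}.
  #1→Site 2 2, #2→Site 2 3, #3→Site 4 2, #4→Site 4 3, #5→Site 6 1, #6→Site 2 1  ⇒ total 12.
Compare {Site 1, Site 2, Site 4}: total 13.
Compare {Site 1, Site 4, Site 6}: total 13.
No size-3 selection does better; minimum is 12.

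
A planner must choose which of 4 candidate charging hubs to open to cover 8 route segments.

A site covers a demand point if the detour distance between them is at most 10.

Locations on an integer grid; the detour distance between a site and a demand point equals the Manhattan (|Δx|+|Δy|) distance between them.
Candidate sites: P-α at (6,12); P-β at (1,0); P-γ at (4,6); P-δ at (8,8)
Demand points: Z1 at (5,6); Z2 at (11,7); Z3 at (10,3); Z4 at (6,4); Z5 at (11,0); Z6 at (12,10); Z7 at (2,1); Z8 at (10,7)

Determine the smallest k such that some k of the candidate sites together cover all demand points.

Coverage sets (demand points within 10 of each site):
  P-α: {Z1, Z2, Z4, Z6, Z8}
  P-β: {Z1, Z4, Z5, Z7}
  P-γ: {Z1, Z2, Z3, Z4, Z7, Z8}
  P-δ: {Z1, Z2, Z3, Z4, Z6, Z8}
No single site covers all 8 demand points.
But {P-β, P-δ} covers everything, so the minimum is 2.

2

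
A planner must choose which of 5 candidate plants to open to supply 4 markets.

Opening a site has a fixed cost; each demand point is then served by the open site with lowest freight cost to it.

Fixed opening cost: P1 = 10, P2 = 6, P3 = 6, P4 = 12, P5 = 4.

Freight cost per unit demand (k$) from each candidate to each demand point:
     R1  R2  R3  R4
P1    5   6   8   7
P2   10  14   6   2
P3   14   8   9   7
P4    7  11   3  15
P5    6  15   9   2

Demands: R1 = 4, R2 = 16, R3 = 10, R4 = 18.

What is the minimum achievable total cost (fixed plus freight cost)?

Open {P1, P4, P5}: assign each demand point to its cheapest open site.
  R1→P1 4×5=20, R2→P1 16×6=96, R3→P4 10×3=30, R4→P5 18×2=36
  freight cost 182, fixed 26 → total 208.
Compare {P1, P2, P4}: freight cost 182 + fixed 28 = 210.
Compare {P1, P2, P4, P5}: freight cost 182 + fixed 32 = 214.
Compare {P1, P3, P4, P5}: freight cost 182 + fixed 32 = 214.
All other subsets cost ≥ 210. Minimum total cost: 208.

208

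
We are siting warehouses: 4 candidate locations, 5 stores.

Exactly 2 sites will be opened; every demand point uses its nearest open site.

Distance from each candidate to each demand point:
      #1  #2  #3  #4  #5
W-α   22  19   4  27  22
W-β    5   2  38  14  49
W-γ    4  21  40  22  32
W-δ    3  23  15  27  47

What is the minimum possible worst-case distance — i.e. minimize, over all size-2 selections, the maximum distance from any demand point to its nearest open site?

22

Open {W-α, W-β}.
  Farthest demand point is #5 at distance 22 (to W-α); all others are ≤ 22.
With {W-α, W-γ} the worst case is 22.
With {W-α, W-δ} the worst case is 27.
No size-2 selection achieves below 22.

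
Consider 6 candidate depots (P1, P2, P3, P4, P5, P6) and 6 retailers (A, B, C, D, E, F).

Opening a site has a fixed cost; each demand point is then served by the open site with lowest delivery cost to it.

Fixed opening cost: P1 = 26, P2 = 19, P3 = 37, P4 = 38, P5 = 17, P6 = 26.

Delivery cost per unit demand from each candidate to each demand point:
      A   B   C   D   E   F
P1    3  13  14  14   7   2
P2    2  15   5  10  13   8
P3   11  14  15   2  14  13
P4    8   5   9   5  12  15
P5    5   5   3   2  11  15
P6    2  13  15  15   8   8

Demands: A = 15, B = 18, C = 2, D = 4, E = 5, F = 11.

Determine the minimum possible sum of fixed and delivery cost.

Open {P1, P5}: assign each demand point to its cheapest open site.
  A→P1 15×3=45, B→P5 18×5=90, C→P5 2×3=6, D→P5 4×2=8, E→P1 5×7=35, F→P1 11×2=22
  delivery cost 206, fixed 43 → total 249.
Compare {P1, P2, P5}: delivery cost 191 + fixed 62 = 253.
Compare {P1, P5, P6}: delivery cost 191 + fixed 69 = 260.
Compare {P1, P2, P5, P6}: delivery cost 191 + fixed 88 = 279.
All other subsets cost ≥ 253. Minimum total cost: 249.

249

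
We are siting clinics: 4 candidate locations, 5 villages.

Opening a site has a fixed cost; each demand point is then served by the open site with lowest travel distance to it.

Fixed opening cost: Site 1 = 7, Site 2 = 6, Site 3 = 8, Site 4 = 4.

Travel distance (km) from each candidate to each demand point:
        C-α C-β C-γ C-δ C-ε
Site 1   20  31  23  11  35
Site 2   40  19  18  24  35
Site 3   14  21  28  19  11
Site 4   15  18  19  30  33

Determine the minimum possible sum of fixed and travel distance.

Open {Site 1, Site 3, Site 4}: assign each demand point to its cheapest open site.
  C-α→Site 3 14, C-β→Site 4 18, C-γ→Site 4 19, C-δ→Site 1 11, C-ε→Site 3 11
  travel distance 73, fixed 19 → total 92.
Compare {Site 3, Site 4}: travel distance 81 + fixed 12 = 93.
Compare {Site 1, Site 2, Site 3}: travel distance 73 + fixed 21 = 94.
Compare {Site 1, Site 3}: travel distance 80 + fixed 15 = 95.
All other subsets cost ≥ 93. Minimum total cost: 92.

92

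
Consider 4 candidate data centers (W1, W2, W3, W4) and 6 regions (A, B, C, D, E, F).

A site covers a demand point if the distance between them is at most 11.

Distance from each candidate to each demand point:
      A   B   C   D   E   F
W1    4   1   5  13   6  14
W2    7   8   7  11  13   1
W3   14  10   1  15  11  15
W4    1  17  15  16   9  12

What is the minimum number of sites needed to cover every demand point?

Coverage sets (demand points within 11 of each site):
  W1: {A, B, C, E}
  W2: {A, B, C, D, F}
  W3: {B, C, E}
  W4: {A, E}
No single site covers all 6 demand points.
But {W1, W2} covers everything, so the minimum is 2.

2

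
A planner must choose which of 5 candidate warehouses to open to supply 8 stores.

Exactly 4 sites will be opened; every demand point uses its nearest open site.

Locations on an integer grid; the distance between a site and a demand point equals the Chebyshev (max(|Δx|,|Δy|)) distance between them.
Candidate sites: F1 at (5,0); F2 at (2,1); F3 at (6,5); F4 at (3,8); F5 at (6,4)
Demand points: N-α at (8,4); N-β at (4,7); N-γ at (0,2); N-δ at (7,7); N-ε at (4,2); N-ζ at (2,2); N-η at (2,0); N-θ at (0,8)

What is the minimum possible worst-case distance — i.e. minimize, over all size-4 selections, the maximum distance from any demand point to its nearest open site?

3

Open {F1, F2, F3, F4}.
  Farthest demand point is N-θ at distance 3 (to F4); all others are ≤ 3.
With {F1, F2, F4, F5} the worst case is 3.
With {F2, F3, F4, F5} the worst case is 3.
No size-4 selection achieves below 3.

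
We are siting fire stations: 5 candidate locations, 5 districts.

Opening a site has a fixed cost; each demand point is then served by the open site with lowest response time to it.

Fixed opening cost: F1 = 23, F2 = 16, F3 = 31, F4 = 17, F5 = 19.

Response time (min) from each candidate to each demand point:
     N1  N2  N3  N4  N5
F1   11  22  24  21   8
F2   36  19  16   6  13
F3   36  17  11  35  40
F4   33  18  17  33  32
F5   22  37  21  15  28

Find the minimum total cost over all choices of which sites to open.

99

Open {F1, F2}: assign each demand point to its cheapest open site.
  N1→F1 11, N2→F2 19, N3→F2 16, N4→F2 6, N5→F1 8
  response time 60, fixed 39 → total 99.
Compare {F2}: response time 90 + fixed 16 = 106.
Compare {F1}: response time 86 + fixed 23 = 109.
Compare {F2, F5}: response time 76 + fixed 35 = 111.
All other subsets cost ≥ 106. Minimum total cost: 99.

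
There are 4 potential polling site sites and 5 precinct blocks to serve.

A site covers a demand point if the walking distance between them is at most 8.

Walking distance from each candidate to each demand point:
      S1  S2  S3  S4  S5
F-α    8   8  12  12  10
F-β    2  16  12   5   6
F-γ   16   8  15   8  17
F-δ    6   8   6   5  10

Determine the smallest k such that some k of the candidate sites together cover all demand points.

Coverage sets (demand points within 8 of each site):
  F-α: {S1, S2}
  F-β: {S1, S4, S5}
  F-γ: {S2, S4}
  F-δ: {S1, S2, S3, S4}
No single site covers all 5 demand points.
But {F-β, F-δ} covers everything, so the minimum is 2.

2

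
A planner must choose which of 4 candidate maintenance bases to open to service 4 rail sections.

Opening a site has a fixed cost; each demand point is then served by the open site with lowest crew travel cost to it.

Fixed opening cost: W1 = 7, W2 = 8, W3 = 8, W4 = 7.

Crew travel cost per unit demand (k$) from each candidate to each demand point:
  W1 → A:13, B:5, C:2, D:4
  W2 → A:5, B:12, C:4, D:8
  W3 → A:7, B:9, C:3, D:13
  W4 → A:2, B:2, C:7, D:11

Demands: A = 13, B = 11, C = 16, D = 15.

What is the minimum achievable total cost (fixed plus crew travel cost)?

Open {W1, W4}: assign each demand point to its cheapest open site.
  A→W4 13×2=26, B→W4 11×2=22, C→W1 16×2=32, D→W1 15×4=60
  crew travel cost 140, fixed 14 → total 154.
Compare {W1, W2, W4}: crew travel cost 140 + fixed 22 = 162.
Compare {W1, W3, W4}: crew travel cost 140 + fixed 22 = 162.
Compare {W1, W2, W3, W4}: crew travel cost 140 + fixed 30 = 170.
All other subsets cost ≥ 162. Minimum total cost: 154.

154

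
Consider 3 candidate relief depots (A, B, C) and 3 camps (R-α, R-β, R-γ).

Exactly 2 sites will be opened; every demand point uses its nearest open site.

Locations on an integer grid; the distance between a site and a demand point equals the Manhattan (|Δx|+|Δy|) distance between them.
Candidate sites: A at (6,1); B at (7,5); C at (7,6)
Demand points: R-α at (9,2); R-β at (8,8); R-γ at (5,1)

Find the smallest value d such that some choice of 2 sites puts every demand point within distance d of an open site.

Open {A, B}.
  Farthest demand point is R-α at distance 4 (to A); all others are ≤ 4.
With {A, C} the worst case is 4.
With {B, C} the worst case is 6.
No size-2 selection achieves below 4.

4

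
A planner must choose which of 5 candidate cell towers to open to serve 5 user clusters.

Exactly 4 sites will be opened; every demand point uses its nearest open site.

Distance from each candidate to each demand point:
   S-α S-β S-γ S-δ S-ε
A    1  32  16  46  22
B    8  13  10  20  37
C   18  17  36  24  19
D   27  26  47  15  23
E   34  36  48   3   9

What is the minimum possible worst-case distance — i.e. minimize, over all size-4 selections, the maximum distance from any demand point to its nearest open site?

13

Open {A, B, C, E}.
  Farthest demand point is S-β at distance 13 (to B); all others are ≤ 13.
With {A, B, D, E} the worst case is 13.
With {B, C, D, E} the worst case is 13.
No size-4 selection achieves below 13.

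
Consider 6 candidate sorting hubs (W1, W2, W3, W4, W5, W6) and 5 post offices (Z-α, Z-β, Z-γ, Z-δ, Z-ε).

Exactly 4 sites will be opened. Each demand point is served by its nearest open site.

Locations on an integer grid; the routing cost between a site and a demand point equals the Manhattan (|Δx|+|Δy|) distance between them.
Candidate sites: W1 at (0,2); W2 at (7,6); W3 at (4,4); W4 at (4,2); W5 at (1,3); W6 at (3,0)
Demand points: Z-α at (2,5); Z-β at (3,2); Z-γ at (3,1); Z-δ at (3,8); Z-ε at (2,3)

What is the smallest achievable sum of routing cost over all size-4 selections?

Open {W3, W4, W5, W6}.
  Z-α→W3 3, Z-β→W4 1, Z-γ→W6 1, Z-δ→W3 5, Z-ε→W5 1  ⇒ total 11.
Compare {W1, W3, W4, W5}: total 12.
Compare {W1, W3, W5, W6}: total 12.
No size-4 selection does better; minimum is 11.

11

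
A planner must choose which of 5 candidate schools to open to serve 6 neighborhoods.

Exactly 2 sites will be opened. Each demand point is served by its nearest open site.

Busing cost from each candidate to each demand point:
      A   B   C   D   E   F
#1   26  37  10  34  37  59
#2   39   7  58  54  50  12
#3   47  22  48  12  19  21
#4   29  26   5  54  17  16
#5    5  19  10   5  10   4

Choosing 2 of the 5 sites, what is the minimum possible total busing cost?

41

Open {#2, #5}.
  A→#5 5, B→#2 7, C→#5 10, D→#5 5, E→#5 10, F→#5 4  ⇒ total 41.
Compare {#4, #5}: total 48.
Compare {#1, #5}: total 53.
No size-2 selection does better; minimum is 41.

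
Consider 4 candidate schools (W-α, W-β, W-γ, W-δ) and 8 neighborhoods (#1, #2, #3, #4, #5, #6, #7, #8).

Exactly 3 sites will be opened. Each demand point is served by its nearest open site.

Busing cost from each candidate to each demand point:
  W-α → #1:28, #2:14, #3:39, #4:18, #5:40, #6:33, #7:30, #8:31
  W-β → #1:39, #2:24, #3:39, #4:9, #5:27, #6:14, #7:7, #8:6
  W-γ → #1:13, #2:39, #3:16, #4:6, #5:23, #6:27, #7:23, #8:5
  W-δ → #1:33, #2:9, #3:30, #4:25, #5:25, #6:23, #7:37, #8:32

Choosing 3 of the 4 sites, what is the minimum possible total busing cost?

93

Open {W-β, W-γ, W-δ}.
  #1→W-γ 13, #2→W-δ 9, #3→W-γ 16, #4→W-γ 6, #5→W-γ 23, #6→W-β 14, #7→W-β 7, #8→W-γ 5  ⇒ total 93.
Compare {W-α, W-β, W-γ}: total 98.
Compare {W-α, W-γ, W-δ}: total 118.
No size-3 selection does better; minimum is 93.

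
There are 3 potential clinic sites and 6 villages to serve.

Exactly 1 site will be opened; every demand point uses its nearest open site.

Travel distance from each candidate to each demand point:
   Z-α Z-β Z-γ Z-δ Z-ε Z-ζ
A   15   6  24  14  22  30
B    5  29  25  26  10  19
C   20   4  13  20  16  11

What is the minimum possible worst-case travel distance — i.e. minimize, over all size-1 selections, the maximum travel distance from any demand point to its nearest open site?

20

Open {C}.
  Farthest demand point is Z-α at travel distance 20 (to C); all others are ≤ 20.
With {B} the worst case is 29.
With {A} the worst case is 30.
No size-1 selection achieves below 20.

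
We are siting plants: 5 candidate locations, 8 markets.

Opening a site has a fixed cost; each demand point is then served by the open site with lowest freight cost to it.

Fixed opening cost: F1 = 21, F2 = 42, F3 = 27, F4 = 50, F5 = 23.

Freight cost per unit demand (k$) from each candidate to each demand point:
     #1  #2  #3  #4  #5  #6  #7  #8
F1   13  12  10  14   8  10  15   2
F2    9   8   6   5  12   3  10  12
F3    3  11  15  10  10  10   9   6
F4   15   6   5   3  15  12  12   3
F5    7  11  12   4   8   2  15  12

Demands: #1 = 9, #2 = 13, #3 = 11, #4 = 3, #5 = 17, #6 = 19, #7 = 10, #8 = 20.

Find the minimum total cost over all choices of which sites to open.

Open {F3, F4, F5}: assign each demand point to its cheapest open site.
  #1→F3 9×3=27, #2→F4 13×6=78, #3→F4 11×5=55, #4→F4 3×3=9, #5→F5 17×8=136, #6→F5 19×2=38, #7→F3 10×9=90, #8→F4 20×3=60
  freight cost 493, fixed 100 → total 593.
Compare {F1, F3, F4, F5}: freight cost 473 + fixed 121 = 594.
Compare {F1, F2, F3}: freight cost 535 + fixed 90 = 625.
Compare {F1, F2, F3, F5}: freight cost 513 + fixed 113 = 626.
All other subsets cost ≥ 594. Minimum total cost: 593.

593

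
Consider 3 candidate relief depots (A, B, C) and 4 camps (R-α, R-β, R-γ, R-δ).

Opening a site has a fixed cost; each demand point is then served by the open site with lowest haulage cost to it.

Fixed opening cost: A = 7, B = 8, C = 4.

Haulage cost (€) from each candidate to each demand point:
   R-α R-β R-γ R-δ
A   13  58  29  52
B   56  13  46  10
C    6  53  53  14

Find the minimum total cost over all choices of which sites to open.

Open {A, B, C}: assign each demand point to its cheapest open site.
  R-α→C 6, R-β→B 13, R-γ→A 29, R-δ→B 10
  haulage cost 58, fixed 19 → total 77.
Compare {A, B}: haulage cost 65 + fixed 15 = 80.
Compare {B, C}: haulage cost 75 + fixed 12 = 87.
Compare {A, C}: haulage cost 102 + fixed 11 = 113.
All other subsets cost ≥ 80. Minimum total cost: 77.

77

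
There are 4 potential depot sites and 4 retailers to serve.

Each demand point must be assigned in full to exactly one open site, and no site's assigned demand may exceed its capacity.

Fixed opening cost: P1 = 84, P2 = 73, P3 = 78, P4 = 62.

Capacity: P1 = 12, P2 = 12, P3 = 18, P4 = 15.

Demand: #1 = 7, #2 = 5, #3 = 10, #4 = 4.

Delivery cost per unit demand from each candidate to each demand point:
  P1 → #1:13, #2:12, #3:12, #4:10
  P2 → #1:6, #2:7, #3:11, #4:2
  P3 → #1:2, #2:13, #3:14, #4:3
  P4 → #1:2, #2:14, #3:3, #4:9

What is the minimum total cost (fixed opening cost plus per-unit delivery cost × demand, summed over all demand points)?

Open {P3, P4}; cheapest assignment that respects the capacities:
  P3 (cap 18, load 16): #1, #2, #4 — cost 7×2 + 5×13 + 4×3 = 91
  P4 (cap 15, load 10): #3 — cost 10×3 = 30
  Shipping 121, fixed 140 → total 261.
  Any other capacity-feasible assignment to {P3, P4} ships for at least 121.
Compare {P2, P4}: its best feasible assignment gives total 278.
Compare {P2, P3, P4}: its best feasible assignment gives total 300.
Every other set of open sites that can feasibly serve all demand totals ≥ 278 even under its best assignment. Minimum: 261.

261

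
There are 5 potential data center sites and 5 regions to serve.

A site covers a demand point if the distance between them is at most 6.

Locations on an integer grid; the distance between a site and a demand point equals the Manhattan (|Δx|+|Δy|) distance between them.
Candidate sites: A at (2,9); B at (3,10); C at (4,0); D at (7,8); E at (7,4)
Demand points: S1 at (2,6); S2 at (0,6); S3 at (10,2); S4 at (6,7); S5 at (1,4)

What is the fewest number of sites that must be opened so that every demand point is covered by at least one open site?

2

Coverage sets (demand points within 6 of each site):
  A: {S1, S2, S4, S5}
  B: {S1, S4}
  C: {}
  D: {S4}
  E: {S3, S4, S5}
No single site covers all 5 demand points.
But {A, E} covers everything, so the minimum is 2.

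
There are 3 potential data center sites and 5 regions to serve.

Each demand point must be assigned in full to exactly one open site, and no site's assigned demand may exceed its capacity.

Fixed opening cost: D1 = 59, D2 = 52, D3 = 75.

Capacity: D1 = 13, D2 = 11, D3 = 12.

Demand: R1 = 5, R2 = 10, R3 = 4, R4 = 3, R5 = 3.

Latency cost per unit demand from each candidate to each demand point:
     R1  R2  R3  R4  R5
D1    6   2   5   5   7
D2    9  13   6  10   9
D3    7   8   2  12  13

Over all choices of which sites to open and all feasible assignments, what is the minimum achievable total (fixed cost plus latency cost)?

Open {D1, D3}; cheapest assignment that respects the capacities:
  D1 (cap 13, load 13): R2, R4 — cost 10×2 + 3×5 = 35
  D3 (cap 12, load 12): R1, R3, R5 — cost 5×7 + 4×2 + 3×13 = 82
  Shipping 117, fixed 134 → total 251.
  Any other capacity-feasible assignment to {D1, D3} ships for at least 117.
Compare {D1, D2, D3}: its best feasible assignment gives total 291.
Every other set of open sites that can feasibly serve all demand totals ≥ 291 even under its best assignment. Minimum: 251.

251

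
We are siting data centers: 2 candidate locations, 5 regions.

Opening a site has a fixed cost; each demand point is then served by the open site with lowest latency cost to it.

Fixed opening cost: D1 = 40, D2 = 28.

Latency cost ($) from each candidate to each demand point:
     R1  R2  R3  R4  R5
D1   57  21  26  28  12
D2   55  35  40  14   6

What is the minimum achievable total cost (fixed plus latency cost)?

Open {D2}: assign each demand point to its cheapest open site.
  R1→D2 55, R2→D2 35, R3→D2 40, R4→D2 14, R5→D2 6
  latency cost 150, fixed 28 → total 178.
Compare {D1}: latency cost 144 + fixed 40 = 184.
Compare {D1, D2}: latency cost 122 + fixed 68 = 190.

178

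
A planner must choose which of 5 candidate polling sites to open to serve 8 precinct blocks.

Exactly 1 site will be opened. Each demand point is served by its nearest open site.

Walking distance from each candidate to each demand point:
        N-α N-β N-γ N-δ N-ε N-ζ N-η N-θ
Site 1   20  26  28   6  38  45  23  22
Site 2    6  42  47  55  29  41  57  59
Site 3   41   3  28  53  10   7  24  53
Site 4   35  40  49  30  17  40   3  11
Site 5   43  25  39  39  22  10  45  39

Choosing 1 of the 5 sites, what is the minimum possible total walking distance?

208

Open {Site 1}.
  N-α→Site 1 20, N-β→Site 1 26, N-γ→Site 1 28, N-δ→Site 1 6, N-ε→Site 1 38, N-ζ→Site 1 45, N-η→Site 1 23, N-θ→Site 1 22  ⇒ total 208.
Compare {Site 3}: total 219.
Compare {Site 4}: total 225.
No size-1 selection does better; minimum is 208.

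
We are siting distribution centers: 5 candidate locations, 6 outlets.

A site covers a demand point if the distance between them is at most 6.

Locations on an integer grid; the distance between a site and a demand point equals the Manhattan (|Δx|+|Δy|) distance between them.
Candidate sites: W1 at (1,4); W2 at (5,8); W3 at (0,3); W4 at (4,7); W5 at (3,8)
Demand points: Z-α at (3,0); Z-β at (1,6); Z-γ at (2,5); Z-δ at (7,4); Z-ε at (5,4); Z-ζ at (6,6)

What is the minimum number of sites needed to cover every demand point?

Coverage sets (demand points within 6 of each site):
  W1: {Z-α, Z-β, Z-γ, Z-δ, Z-ε}
  W2: {Z-β, Z-γ, Z-δ, Z-ε, Z-ζ}
  W3: {Z-α, Z-β, Z-γ, Z-ε}
  W4: {Z-β, Z-γ, Z-δ, Z-ε, Z-ζ}
  W5: {Z-β, Z-γ, Z-ε, Z-ζ}
No single site covers all 6 demand points.
But {W1, W2} covers everything, so the minimum is 2.

2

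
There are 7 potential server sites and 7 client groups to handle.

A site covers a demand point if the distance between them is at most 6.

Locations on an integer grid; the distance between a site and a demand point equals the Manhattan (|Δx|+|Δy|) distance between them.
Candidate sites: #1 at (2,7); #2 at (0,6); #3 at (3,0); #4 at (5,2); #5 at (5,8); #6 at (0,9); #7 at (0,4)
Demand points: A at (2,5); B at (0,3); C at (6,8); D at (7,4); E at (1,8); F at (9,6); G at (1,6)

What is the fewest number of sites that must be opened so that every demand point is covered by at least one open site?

2

Coverage sets (demand points within 6 of each site):
  #1: {A, B, C, E, G}
  #2: {A, B, E, G}
  #3: {A, B}
  #4: {A, B, D}
  #5: {A, C, D, E, F, G}
  #6: {A, B, E, G}
  #7: {A, B, E, G}
No single site covers all 7 demand points.
But {#1, #5} covers everything, so the minimum is 2.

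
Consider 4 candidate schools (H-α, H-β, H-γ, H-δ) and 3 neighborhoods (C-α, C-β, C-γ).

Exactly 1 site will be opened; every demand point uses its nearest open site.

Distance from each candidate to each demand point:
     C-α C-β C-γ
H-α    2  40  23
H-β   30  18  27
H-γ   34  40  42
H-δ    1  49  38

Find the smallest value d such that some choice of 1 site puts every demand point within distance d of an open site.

Open {H-β}.
  Farthest demand point is C-α at distance 30 (to H-β); all others are ≤ 30.
With {H-α} the worst case is 40.
With {H-γ} the worst case is 42.
No size-1 selection achieves below 30.

30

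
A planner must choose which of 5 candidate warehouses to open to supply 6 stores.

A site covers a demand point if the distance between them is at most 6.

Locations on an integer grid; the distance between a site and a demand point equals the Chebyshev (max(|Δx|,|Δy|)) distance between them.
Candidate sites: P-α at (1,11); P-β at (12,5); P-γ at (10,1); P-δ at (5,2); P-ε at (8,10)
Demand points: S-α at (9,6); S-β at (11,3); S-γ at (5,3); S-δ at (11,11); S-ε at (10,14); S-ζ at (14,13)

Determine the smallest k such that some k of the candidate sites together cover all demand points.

Coverage sets (demand points within 6 of each site):
  P-α: {}
  P-β: {S-α, S-β, S-δ}
  P-γ: {S-α, S-β, S-γ}
  P-δ: {S-α, S-β, S-γ}
  P-ε: {S-α, S-δ, S-ε, S-ζ}
No single site covers all 6 demand points.
But {P-γ, P-ε} covers everything, so the minimum is 2.

2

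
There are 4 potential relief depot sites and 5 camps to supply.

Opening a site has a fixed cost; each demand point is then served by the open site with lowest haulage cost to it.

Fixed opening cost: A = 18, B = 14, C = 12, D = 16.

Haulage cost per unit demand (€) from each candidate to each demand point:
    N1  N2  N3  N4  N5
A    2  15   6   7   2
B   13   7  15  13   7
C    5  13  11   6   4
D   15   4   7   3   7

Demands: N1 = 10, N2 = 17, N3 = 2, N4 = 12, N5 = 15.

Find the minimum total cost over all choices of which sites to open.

200

Open {A, D}: assign each demand point to its cheapest open site.
  N1→A 10×2=20, N2→D 17×4=68, N3→A 2×6=12, N4→D 12×3=36, N5→A 15×2=30
  haulage cost 166, fixed 34 → total 200.
Compare {A, C, D}: haulage cost 166 + fixed 46 = 212.
Compare {A, B, D}: haulage cost 166 + fixed 48 = 214.
Compare {A, B, C, D}: haulage cost 166 + fixed 60 = 226.
All other subsets cost ≥ 212. Minimum total cost: 200.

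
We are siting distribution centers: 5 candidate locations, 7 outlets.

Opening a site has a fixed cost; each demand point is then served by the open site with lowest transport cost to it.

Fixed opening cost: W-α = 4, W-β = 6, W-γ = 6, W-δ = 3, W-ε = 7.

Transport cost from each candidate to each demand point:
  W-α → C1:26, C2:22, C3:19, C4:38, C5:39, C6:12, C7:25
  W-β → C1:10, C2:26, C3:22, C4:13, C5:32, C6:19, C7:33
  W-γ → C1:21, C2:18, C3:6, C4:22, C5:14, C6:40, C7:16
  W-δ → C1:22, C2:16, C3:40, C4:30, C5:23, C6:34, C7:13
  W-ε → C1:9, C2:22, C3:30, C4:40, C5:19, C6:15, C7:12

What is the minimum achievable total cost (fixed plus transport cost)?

103

Open {W-α, W-β, W-γ, W-δ}: assign each demand point to its cheapest open site.
  C1→W-β 10, C2→W-δ 16, C3→W-γ 6, C4→W-β 13, C5→W-γ 14, C6→W-α 12, C7→W-δ 13
  transport cost 84, fixed 19 → total 103.
Compare {W-α, W-β, W-γ}: transport cost 89 + fixed 16 = 105.
Compare {W-β, W-γ, W-δ}: transport cost 91 + fixed 15 = 106.
Compare {W-β, W-γ, W-ε}: transport cost 87 + fixed 19 = 106.
All other subsets cost ≥ 105. Minimum total cost: 103.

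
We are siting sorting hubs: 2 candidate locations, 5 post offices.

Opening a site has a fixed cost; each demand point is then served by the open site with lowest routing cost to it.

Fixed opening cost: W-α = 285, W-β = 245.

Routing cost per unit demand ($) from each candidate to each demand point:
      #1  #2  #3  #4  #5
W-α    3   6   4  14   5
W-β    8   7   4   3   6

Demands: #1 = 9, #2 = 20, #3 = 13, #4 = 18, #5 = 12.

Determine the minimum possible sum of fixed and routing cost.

Open {W-β}: assign each demand point to its cheapest open site.
  #1→W-β 9×8=72, #2→W-β 20×7=140, #3→W-β 13×4=52, #4→W-β 18×3=54, #5→W-β 12×6=72
  routing cost 390, fixed 245 → total 635.
Compare {W-α}: routing cost 511 + fixed 285 = 796.
Compare {W-α, W-β}: routing cost 313 + fixed 530 = 843.

635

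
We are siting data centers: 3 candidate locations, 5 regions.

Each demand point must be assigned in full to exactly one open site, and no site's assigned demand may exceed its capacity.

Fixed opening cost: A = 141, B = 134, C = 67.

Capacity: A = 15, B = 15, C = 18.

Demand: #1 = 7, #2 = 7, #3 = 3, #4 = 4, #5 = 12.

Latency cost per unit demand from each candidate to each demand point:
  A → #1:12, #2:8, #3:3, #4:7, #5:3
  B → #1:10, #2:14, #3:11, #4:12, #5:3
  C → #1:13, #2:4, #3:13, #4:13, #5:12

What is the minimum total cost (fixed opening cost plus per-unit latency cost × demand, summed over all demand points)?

424

Open {A, C}; cheapest assignment that respects the capacities:
  A (cap 15, load 15): #3, #5 — cost 3×3 + 12×3 = 45
  C (cap 18, load 18): #1, #2, #4 — cost 7×13 + 7×4 + 4×13 = 171
  Shipping 216, fixed 208 → total 424.
  Any other capacity-feasible assignment to {A, C} ships for at least 216.
Compare {B, C}: its best feasible assignment gives total 441.
Compare {A, B, C}: its best feasible assignment gives total 527.
Every other set of open sites that can feasibly serve all demand totals ≥ 441 even under its best assignment. Minimum: 424.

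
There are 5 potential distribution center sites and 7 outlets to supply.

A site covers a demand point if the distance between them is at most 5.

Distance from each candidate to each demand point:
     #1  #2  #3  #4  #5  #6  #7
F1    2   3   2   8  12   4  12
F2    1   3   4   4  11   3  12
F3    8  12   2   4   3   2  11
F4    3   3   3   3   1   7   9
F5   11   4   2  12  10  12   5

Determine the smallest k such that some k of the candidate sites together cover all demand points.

Coverage sets (demand points within 5 of each site):
  F1: {#1, #2, #3, #6}
  F2: {#1, #2, #3, #4, #6}
  F3: {#3, #4, #5, #6}
  F4: {#1, #2, #3, #4, #5}
  F5: {#2, #3, #7}
No 2 sites suffice: every size-2 union leaves at least one demand point uncovered.
But {F1, F3, F5} covers everything, so the minimum is 3.

3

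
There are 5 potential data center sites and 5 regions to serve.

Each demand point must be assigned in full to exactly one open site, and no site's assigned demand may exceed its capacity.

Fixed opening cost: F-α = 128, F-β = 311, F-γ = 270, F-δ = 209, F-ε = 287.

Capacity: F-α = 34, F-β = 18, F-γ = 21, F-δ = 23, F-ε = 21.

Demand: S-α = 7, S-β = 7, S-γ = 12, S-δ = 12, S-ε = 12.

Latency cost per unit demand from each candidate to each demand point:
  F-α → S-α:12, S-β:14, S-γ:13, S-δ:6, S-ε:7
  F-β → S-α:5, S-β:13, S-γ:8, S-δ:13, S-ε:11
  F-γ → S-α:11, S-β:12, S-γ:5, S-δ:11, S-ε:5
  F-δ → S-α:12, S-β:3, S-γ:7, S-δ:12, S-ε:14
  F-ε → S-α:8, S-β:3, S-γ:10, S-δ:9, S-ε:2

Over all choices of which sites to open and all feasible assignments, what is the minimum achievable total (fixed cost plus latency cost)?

682

Open {F-α, F-δ}; cheapest assignment that respects the capacities:
  F-α (cap 34, load 31): S-α, S-δ, S-ε — cost 7×12 + 12×6 + 12×7 = 240
  F-δ (cap 23, load 19): S-β, S-γ — cost 7×3 + 12×7 = 105
  Shipping 345, fixed 337 → total 682.
  Any other capacity-feasible assignment to {F-α, F-δ} ships for at least 345.
Compare {F-α, F-ε}: its best feasible assignment gives total 772.
Compare {F-α, F-γ}: its best feasible assignment gives total 782.
Every other set of open sites that can feasibly serve all demand totals ≥ 772 even under its best assignment. Minimum: 682.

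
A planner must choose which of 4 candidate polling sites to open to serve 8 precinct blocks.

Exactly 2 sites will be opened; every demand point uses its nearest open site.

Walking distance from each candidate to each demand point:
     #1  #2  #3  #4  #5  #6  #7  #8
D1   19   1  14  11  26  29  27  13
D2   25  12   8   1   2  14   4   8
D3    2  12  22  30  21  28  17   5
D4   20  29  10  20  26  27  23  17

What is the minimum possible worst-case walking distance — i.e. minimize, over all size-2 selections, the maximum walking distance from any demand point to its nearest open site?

Open {D2, D3}.
  Farthest demand point is #6 at walking distance 14 (to D2); all others are ≤ 14.
With {D1, D2} the worst case is 19.
With {D2, D4} the worst case is 20.
No size-2 selection achieves below 14.

14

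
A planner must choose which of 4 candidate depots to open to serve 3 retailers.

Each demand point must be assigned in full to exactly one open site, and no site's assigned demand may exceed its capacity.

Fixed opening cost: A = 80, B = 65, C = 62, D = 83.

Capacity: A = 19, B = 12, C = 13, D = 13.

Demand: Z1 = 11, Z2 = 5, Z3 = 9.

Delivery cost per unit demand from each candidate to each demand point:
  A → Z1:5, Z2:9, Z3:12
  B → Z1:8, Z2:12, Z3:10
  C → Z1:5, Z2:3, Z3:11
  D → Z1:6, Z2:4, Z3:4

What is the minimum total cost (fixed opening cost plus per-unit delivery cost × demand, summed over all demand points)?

Open {A, D}; cheapest assignment that respects the capacities:
  A (cap 19, load 16): Z1, Z2 — cost 11×5 + 5×9 = 100
  D (cap 13, load 9): Z3 — cost 9×4 = 36
  Shipping 136, fixed 163 → total 299.
  Any other capacity-feasible assignment to {A, D} ships for at least 136.
Compare {A, C, D}: its best feasible assignment gives total 331.
Compare {A, B}: its best feasible assignment gives total 335.
Every other set of open sites that can feasibly serve all demand totals ≥ 331 even under its best assignment. Minimum: 299.

299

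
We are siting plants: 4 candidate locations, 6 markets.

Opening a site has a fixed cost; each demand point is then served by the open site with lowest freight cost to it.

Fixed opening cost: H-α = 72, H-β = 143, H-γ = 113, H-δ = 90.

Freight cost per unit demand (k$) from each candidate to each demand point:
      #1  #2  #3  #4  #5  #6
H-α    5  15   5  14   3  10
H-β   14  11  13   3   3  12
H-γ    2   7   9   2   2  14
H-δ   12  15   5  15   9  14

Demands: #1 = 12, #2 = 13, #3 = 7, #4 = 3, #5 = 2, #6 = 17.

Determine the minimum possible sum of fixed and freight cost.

Open {H-α, H-γ}: assign each demand point to its cheapest open site.
  #1→H-γ 12×2=24, #2→H-γ 13×7=91, #3→H-α 7×5=35, #4→H-γ 3×2=6, #5→H-γ 2×2=4, #6→H-α 17×10=170
  freight cost 330, fixed 185 → total 515.
Compare {H-γ}: freight cost 426 + fixed 113 = 539.
Compare {H-α}: freight cost 508 + fixed 72 = 580.
Compare {H-γ, H-δ}: freight cost 398 + fixed 203 = 601.
All other subsets cost ≥ 539. Minimum total cost: 515.

515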